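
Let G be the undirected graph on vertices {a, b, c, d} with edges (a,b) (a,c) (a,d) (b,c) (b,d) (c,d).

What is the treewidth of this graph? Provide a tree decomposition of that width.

With just one bag of size 4, the width is 4 − 1 = 3, so tw(G) ≤ 3. For the lower bound, the 4 vertices {a, b, c, d} are pairwise adjacent, and any tree decomposition puts a clique entirely inside one bag — forcing width ≥ 3. Hence tw(G) = 3 exactly.

Treewidth 3.
Bags: B1 = {a, b, c, d}
Tree: (single bag)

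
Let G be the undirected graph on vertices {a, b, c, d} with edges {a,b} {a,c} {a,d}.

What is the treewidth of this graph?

A width-1 tree decomposition is:
Bags: B1 = {a, b}  B2 = {a, d}  B3 = {a, c}
Tree: B1–B2, B2–B3
The largest bag has 2 vertices, giving width 1; this decomposition certifies tw(G) ≤ 1. G has an edge, so its treewidth is at least 1. The upper and lower bounds meet at 1, so that is the treewidth.

1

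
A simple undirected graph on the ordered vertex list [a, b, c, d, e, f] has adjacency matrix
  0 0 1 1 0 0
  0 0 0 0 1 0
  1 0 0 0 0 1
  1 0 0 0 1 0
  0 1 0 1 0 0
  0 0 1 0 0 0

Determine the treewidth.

1

A width-1 tree decomposition is:
Bags: B1 = {d, e}  B2 = {b, e}  B3 = {a, d}  B4 = {a, c}  B5 = {c, f}
Tree: B1–B2, B1–B3, B3–B4, B4–B5
Each bag holds 2 vertices, so the decomposition has width 1, which upper-bounds the treewidth. G has an edge, so its treewidth is at least 1. Hence tw(G) = 1 exactly.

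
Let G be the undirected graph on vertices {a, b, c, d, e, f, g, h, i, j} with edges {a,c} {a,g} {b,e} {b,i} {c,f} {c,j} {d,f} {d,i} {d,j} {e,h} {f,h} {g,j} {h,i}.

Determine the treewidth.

A width-2 tree decomposition is:
Bags: B1 = {b, e, h}  B2 = {b, h, i}  B3 = {f, h, i}  B4 = {d, f, i}  B5 = {c, d, f}  B6 = {c, d, j}  B7 = {a, c, j}  B8 = {a, g, j}
Tree: B1–B2, B2–B3, B3–B4, B4–B5, B5–B6, B6–B7, B7–B8
Every bag has size at most 3, so the width is 3 − 1 = 2 and tw(G) ≤ 2. For the lower bound, G contains the cycle e–b–i–h–e, so G is not a forest; only forests have treewidth ≤ 1, hence tw(G) ≥ 2. Therefore the treewidth is 2.

2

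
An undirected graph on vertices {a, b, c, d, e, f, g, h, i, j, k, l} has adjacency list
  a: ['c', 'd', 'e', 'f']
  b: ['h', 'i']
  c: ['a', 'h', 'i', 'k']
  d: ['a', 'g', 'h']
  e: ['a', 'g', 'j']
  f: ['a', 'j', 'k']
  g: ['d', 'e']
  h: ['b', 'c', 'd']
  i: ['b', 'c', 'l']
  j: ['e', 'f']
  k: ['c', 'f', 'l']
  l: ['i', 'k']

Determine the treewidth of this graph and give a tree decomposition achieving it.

Treewidth 3.
Bags: B1 = {b, h, i, l}  B2 = {c, h, i, l}  B3 = {c, h, k, l}  B4 = {c, d, h, k}  B5 = {a, c, d, k}  B6 = {a, d, f, k}  B7 = {a, d, f, g}  B8 = {a, e, f, g}  B9 = {e, f, g, j}
Tree: B1–B2, B2–B3, B3–B4, B4–B5, B5–B6, B6–B7, B7–B8, B8–B9

Each bag holds 4 vertices, so the decomposition has width 3, which upper-bounds the treewidth. For the lower bound: the 4 vertex sets {b,i,l}, {h}, {c}, {a,d,f,k} are disjoint, each induces a connected subgraph, and every pair is joined by at least one edge of G. Contracting each set to a single vertex therefore yields K_{4} as a minor, and since treewidth is minor-monotone, tw(G) ≥ tw(K_{4}) = 3. The upper and lower bounds meet at 3, so that is the treewidth.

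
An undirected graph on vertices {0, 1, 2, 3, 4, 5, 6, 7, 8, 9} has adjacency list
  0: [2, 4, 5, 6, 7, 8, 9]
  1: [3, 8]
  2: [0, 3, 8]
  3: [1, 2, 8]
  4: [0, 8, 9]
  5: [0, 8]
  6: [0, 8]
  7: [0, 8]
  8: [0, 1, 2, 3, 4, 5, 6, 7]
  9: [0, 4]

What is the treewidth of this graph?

2

A width-2 tree decomposition is:
Bags: B1 = {0, 5, 8}  B2 = {0, 4, 8}  B3 = {0, 6, 8}  B4 = {0, 4, 9}  B5 = {0, 2, 8}  B6 = {0, 7, 8}  B7 = {2, 3, 8}  B8 = {1, 3, 8}
Tree: B1–B2, B1–B3, B2–B4, B1–B5, B2–B6, B5–B7, B7–B8
Every bag has size at most 3, so the width is 3 − 1 = 2 and tw(G) ≤ 2. On the other hand G contains the 3-clique {0, 2, 8}. A clique must lie in a single bag of any decomposition, so no decomposition can have width below 2. Combining the bounds, tw(G) = 2.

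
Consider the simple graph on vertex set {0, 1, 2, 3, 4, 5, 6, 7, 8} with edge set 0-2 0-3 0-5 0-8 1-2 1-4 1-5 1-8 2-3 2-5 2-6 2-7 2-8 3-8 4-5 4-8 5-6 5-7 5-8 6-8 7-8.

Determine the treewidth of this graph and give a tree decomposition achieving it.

Treewidth 3.
One optimal decomposition is:
Bags: B1 = {0, 2, 5, 8}  B2 = {0, 2, 3, 8}  B3 = {1, 2, 5, 8}  B4 = {2, 5, 7, 8}  B5 = {2, 5, 6, 8}  B6 = {1, 4, 5, 8}
Tree: B1–B2, B1–B3, B3–B4, B3–B5, B3–B6

Each bag holds 4 vertices, so the decomposition has width 3, which upper-bounds the treewidth. Conversely, {0, 2, 3, 8} is a clique of size 4, and the vertices of any clique must share a bag in every tree decomposition; so some bag has ≥ 4 vertices and tw(G) ≥ 3. Therefore the treewidth is 3.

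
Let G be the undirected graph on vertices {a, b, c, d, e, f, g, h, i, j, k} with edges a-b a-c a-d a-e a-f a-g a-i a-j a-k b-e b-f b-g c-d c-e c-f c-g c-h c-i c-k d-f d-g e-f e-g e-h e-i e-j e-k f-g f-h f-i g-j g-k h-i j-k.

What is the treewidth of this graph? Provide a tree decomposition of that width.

Treewidth 4.
Bags: B1 = {a, c, e, g, k}  B2 = {a, c, e, f, g}  B3 = {a, c, e, f, i}  B4 = {a, b, e, f, g}  B5 = {a, e, g, j, k}  B6 = {c, e, f, h, i}  B7 = {a, c, d, f, g}
Tree: B1–B2, B2–B3, B2–B4, B1–B5, B3–B6, B2–B7

Each bag holds 5 vertices, so the decomposition has width 4, which upper-bounds the treewidth. For the lower bound, the 5 vertices {c, e, f, h, i} are pairwise adjacent, and any tree decomposition puts a clique entirely inside one bag — forcing width ≥ 4. Hence tw(G) = 4 exactly.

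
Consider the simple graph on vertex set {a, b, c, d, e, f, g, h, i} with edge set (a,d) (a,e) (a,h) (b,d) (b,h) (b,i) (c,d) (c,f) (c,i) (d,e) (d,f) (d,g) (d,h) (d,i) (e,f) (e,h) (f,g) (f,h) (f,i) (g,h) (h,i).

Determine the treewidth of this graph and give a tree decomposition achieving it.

Treewidth 3.
One such decomposition:
Bags: B1 = {d, e, f, h}  B2 = {d, f, g, h}  B3 = {d, f, h, i}  B4 = {a, d, e, h}  B5 = {b, d, h, i}  B6 = {c, d, f, i}
Tree: B1–B2, B1–B3, B1–B4, B3–B5, B3–B6

The largest bag has 4 vertices, giving width 3; this decomposition certifies tw(G) ≤ 3. On the other hand G contains the 4-clique {a, d, e, h}. A clique must lie in a single bag of any decomposition, so no decomposition can have width below 3. Therefore the treewidth is 3.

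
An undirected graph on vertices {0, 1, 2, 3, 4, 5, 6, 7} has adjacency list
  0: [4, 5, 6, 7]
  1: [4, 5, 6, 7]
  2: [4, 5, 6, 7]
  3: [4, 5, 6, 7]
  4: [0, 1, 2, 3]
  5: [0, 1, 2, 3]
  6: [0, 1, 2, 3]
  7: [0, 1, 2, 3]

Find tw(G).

4

A width-4 tree decomposition is:
Bags: B1 = {3, 4, 5, 6, 7}  B2 = {1, 4, 5, 6, 7}  B3 = {0, 4, 5, 6, 7}  B4 = {2, 4, 5, 6, 7}
Tree: B1–B2, B2–B3, B3–B4
Every bag has size at most 5, so the width is 5 − 1 = 4 and tw(G) ≤ 4. For the lower bound: the 5 vertex sets {3,4}, {1,6}, {0,7}, {5}, {2} are disjoint, each induces a connected subgraph, and every pair is joined by at least one edge of G. Contracting each set to a single vertex therefore yields K_{5} as a minor, and since treewidth is minor-monotone, tw(G) ≥ tw(K_{5}) = 4. Therefore the treewidth is 4.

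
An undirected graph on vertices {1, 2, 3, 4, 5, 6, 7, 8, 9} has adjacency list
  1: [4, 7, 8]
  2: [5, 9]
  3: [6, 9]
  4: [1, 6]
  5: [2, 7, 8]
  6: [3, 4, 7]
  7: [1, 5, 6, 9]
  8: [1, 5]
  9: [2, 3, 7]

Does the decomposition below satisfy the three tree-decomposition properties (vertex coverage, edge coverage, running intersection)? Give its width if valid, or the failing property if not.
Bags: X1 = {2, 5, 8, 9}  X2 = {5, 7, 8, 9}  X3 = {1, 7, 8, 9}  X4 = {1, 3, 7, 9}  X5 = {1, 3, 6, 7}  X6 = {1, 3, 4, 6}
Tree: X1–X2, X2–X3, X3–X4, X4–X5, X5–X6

Every vertex of G appears in some bag (union = {1, 2, 3, 4, 5, 6, 7, 8, 9}); every edge is covered by a bag; and for each vertex v the set of bags containing v is connected in the bag tree. The decomposition is therefore valid. The largest bag has 4 vertices, so the width is 3.

Yes; width 3.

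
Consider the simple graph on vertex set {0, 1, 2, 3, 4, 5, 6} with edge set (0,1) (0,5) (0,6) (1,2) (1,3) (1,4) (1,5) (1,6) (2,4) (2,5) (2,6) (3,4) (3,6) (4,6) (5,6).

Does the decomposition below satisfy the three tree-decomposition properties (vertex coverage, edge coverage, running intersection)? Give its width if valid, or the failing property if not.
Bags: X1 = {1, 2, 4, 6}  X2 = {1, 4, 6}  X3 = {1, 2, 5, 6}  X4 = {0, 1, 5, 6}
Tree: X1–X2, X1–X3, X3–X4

No — vertex 3 appears in no bag.

A tree decomposition must satisfy three properties: every vertex lies in some bag; for every edge, both endpoints lie together in some bag; and for every vertex, the bags containing it form a connected subtree. Here vertex 3 appears in no bag, so the decomposition is invalid.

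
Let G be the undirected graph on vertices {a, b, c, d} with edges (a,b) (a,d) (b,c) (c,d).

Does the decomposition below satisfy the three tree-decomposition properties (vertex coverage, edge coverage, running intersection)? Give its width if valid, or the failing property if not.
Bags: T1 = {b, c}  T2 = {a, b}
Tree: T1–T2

No — vertex d appears in no bag.

A tree decomposition must satisfy three properties: every vertex lies in some bag; for every edge, both endpoints lie together in some bag; and for every vertex, the bags containing it form a connected subtree. Here vertex d appears in no bag, so the decomposition is invalid.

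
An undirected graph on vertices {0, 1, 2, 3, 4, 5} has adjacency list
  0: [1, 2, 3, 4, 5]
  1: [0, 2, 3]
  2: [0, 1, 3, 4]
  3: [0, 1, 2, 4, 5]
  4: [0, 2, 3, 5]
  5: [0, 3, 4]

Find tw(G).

3

A width-3 tree decomposition is:
Bags: B1 = {0, 1, 2, 3}  B2 = {0, 2, 3, 4}  B3 = {0, 3, 4, 5}
Tree: B1–B2, B2–B3
Each bag holds 4 vertices, so the decomposition has width 3, which upper-bounds the treewidth. On the other hand G contains the 4-clique {0, 1, 2, 3}. A clique must lie in a single bag of any decomposition, so no decomposition can have width below 3. Combining the bounds, tw(G) = 3.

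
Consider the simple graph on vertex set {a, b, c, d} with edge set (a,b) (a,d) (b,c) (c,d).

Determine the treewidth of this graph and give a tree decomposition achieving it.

Treewidth 2.
One such decomposition:
Bags: B1 = {a, c, d}  B2 = {a, b, c}
Tree: B1–B2

The largest bag has 3 vertices, giving width 2; this decomposition certifies tw(G) ≤ 2. For the lower bound, G contains the cycle c–d–a–b–c, so G is not a forest; only forests have treewidth ≤ 1, hence tw(G) ≥ 2. The upper and lower bounds meet at 2, so that is the treewidth.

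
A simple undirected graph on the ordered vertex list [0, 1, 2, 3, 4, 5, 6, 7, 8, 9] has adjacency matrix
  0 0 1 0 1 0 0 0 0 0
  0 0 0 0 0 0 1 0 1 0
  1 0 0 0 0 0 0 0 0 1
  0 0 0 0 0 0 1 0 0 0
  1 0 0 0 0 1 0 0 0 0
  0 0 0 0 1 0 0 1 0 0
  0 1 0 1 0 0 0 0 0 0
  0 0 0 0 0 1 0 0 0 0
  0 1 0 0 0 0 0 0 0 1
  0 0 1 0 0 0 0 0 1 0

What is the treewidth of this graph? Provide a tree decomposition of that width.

The largest bag has 2 vertices, giving width 1; this decomposition certifies tw(G) ≤ 1. G has an edge, so its treewidth is at least 1. Therefore the treewidth is 1.

Treewidth 1.
One optimal decomposition is:
Bags: B1 = {3, 6}  B2 = {1, 6}  B3 = {1, 8}  B4 = {8, 9}  B5 = {2, 9}  B6 = {0, 2}  B7 = {0, 4}  B8 = {4, 5}  B9 = {5, 7}
Tree: B1–B2, B2–B3, B3–B4, B4–B5, B5–B6, B6–B7, B7–B8, B8–B9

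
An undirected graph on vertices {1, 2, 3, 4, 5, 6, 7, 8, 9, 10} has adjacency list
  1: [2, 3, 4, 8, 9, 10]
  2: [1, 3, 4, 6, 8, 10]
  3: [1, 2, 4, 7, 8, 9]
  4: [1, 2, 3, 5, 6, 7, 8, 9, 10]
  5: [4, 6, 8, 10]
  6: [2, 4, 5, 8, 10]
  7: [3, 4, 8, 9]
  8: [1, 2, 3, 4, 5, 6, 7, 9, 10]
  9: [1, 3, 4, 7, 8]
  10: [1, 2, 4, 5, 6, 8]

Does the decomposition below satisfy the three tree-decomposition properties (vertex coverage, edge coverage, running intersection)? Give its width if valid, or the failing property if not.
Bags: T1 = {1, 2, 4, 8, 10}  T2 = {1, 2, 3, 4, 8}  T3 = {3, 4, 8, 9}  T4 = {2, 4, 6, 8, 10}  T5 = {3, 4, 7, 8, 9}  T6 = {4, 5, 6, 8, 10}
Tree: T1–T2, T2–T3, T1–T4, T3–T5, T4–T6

A tree decomposition must satisfy three properties: every vertex lies in some bag; for every edge, both endpoints lie together in some bag; and for every vertex, the bags containing it form a connected subtree. Here edge (1,9) lies in no bag, so the decomposition is invalid.

No — edge (1,9) lies in no bag.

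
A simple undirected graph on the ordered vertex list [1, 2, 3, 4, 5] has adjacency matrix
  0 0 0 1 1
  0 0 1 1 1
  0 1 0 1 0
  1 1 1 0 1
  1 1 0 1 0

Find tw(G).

A width-2 tree decomposition is:
Bags: B1 = {2, 3, 4}  B2 = {2, 4, 5}  B3 = {1, 4, 5}
Tree: B1–B2, B2–B3
Each bag holds 3 vertices, so the decomposition has width 2, which upper-bounds the treewidth. Conversely, {1, 4, 5} is a clique of size 3, and the vertices of any clique must share a bag in every tree decomposition; so some bag has ≥ 3 vertices and tw(G) ≥ 2. The upper and lower bounds meet at 2, so that is the treewidth.

2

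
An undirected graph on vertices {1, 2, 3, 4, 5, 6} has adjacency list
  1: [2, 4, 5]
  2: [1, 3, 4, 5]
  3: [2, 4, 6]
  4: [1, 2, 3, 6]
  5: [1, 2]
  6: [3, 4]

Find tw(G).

A width-2 tree decomposition is:
Bags: B1 = {2, 3, 4}  B2 = {3, 4, 6}  B3 = {1, 2, 4}  B4 = {1, 2, 5}
Tree: B1–B2, B1–B3, B3–B4
The largest bag has 3 vertices, giving width 2; this decomposition certifies tw(G) ≤ 2. On the other hand G contains the 3-clique {1, 2, 4}. A clique must lie in a single bag of any decomposition, so no decomposition can have width below 2. Hence tw(G) = 2 exactly.

2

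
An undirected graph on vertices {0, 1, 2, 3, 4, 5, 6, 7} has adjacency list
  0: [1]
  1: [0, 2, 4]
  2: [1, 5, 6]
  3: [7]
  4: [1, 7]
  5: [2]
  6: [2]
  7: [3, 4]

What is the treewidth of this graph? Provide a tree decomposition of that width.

The largest bag has 2 vertices, giving width 1; this decomposition certifies tw(G) ≤ 1. G has an edge, so its treewidth is at least 1. The upper and lower bounds meet at 1, so that is the treewidth.

Treewidth 1.
One optimal decomposition is:
Bags: B1 = {4, 7}  B2 = {3, 7}  B3 = {1, 4}  B4 = {1, 2}  B5 = {2, 5}  B6 = {0, 1}  B7 = {2, 6}
Tree: B1–B2, B1–B3, B3–B4, B4–B5, B4–B6, B4–B7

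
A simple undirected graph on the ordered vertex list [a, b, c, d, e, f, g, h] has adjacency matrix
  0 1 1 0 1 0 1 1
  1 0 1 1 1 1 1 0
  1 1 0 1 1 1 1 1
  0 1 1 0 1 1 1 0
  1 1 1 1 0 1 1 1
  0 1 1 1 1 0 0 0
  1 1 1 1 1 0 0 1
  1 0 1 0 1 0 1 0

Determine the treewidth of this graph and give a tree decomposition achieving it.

Treewidth 4.
One such decomposition:
Bags: B1 = {b, c, d, e, f}  B2 = {b, c, d, e, g}  B3 = {a, b, c, e, g}  B4 = {a, c, e, g, h}
Tree: B1–B2, B2–B3, B3–B4

The largest bag has 5 vertices, giving width 4; this decomposition certifies tw(G) ≤ 4. For the lower bound, the 5 vertices {b, c, d, e, g} are pairwise adjacent, and any tree decomposition puts a clique entirely inside one bag — forcing width ≥ 4. Therefore the treewidth is 4.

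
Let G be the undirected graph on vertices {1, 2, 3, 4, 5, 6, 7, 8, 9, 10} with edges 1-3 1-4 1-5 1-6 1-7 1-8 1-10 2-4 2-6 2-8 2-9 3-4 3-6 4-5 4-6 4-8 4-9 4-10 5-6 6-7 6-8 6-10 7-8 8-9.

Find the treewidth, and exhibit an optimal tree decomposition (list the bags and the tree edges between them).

Treewidth 3.
Bags: B1 = {1, 4, 6, 8}  B2 = {1, 3, 4, 6}  B3 = {1, 4, 6, 10}  B4 = {2, 4, 6, 8}  B5 = {1, 4, 5, 6}  B6 = {1, 6, 7, 8}  B7 = {2, 4, 8, 9}
Tree: B1–B2, B2–B3, B1–B4, B2–B5, B1–B6, B4–B7

Every bag has size at most 4, so the width is 4 − 1 = 3 and tw(G) ≤ 3. Conversely, {2, 4, 8, 9} is a clique of size 4, and the vertices of any clique must share a bag in every tree decomposition; so some bag has ≥ 4 vertices and tw(G) ≥ 3. Hence tw(G) = 3 exactly.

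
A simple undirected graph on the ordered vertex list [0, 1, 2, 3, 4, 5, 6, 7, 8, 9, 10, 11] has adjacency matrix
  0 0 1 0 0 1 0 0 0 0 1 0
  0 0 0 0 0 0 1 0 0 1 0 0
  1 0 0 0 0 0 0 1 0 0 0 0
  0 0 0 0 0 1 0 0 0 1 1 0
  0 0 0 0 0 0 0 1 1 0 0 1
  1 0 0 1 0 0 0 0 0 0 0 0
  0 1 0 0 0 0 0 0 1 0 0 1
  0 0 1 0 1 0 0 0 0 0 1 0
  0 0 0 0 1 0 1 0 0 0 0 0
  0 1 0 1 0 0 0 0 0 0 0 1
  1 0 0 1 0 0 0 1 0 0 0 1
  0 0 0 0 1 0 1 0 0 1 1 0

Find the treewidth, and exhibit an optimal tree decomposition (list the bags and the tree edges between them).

Each bag holds 4 vertices, so the decomposition has width 3, which upper-bounds the treewidth. For the lower bound: the 4 vertex sets {1,6,8}, {4}, {11}, {3,7,9,10} are disjoint, each induces a connected subgraph, and every pair is joined by at least one edge of G. Contracting each set to a single vertex therefore yields K_{4} as a minor, and since treewidth is minor-monotone, tw(G) ≥ tw(K_{4}) = 3. Hence tw(G) = 3 exactly.

Treewidth 3.
One optimal decomposition is:
Bags: B1 = {1, 4, 6, 8}  B2 = {1, 4, 6, 11}  B3 = {1, 4, 9, 11}  B4 = {4, 7, 9, 11}  B5 = {7, 9, 10, 11}  B6 = {3, 7, 9, 10}  B7 = {2, 3, 7, 10}  B8 = {0, 2, 3, 10}  B9 = {0, 2, 3, 5}
Tree: B1–B2, B2–B3, B3–B4, B4–B5, B5–B6, B6–B7, B7–B8, B8–B9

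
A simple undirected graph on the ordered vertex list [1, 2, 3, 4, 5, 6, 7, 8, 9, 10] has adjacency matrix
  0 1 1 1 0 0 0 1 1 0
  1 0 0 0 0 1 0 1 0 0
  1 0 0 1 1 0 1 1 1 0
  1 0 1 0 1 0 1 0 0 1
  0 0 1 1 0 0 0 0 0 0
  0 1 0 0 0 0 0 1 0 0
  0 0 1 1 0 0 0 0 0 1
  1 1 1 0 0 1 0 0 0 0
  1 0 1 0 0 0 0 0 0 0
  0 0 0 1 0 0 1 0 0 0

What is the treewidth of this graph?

A width-2 tree decomposition is:
Bags: B1 = {1, 3, 8}  B2 = {1, 3, 4}  B3 = {1, 3, 9}  B4 = {3, 4, 5}  B5 = {3, 4, 7}  B6 = {4, 7, 10}  B7 = {1, 2, 8}  B8 = {2, 6, 8}
Tree: B1–B2, B2–B3, B2–B4, B2–B5, B5–B6, B1–B7, B7–B8
Every bag has size at most 3, so the width is 3 − 1 = 2 and tw(G) ≤ 2. On the other hand G contains the 3-clique {4, 7, 10}. A clique must lie in a single bag of any decomposition, so no decomposition can have width below 2. Combining the bounds, tw(G) = 2.

2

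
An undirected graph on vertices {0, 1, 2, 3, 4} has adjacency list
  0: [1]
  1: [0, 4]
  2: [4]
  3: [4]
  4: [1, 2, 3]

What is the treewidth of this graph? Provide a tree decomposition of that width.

Every bag has size at most 2, so the width is 2 − 1 = 1 and tw(G) ≤ 1. G has an edge, so its treewidth is at least 1. Hence tw(G) = 1 exactly.

Treewidth 1.
One such decomposition:
Bags: B1 = {3, 4}  B2 = {2, 4}  B3 = {1, 4}  B4 = {0, 1}
Tree: B1–B2, B2–B3, B3–B4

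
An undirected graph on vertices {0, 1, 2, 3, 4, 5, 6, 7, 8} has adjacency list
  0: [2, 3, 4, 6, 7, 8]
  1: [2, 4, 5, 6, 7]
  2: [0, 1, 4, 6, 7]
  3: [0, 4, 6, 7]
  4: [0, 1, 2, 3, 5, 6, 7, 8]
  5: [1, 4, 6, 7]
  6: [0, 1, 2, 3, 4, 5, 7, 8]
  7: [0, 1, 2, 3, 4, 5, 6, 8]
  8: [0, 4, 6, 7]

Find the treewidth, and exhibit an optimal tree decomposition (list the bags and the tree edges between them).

Treewidth 4.
One optimal decomposition is:
Bags: B1 = {0, 4, 6, 7, 8}  B2 = {0, 2, 4, 6, 7}  B3 = {1, 2, 4, 6, 7}  B4 = {1, 4, 5, 6, 7}  B5 = {0, 3, 4, 6, 7}
Tree: B1–B2, B2–B3, B3–B4, B1–B5

Each bag holds 5 vertices, so the decomposition has width 4, which upper-bounds the treewidth. For the lower bound, the 5 vertices {0, 4, 6, 7, 8} are pairwise adjacent, and any tree decomposition puts a clique entirely inside one bag — forcing width ≥ 4. The upper and lower bounds meet at 4, so that is the treewidth.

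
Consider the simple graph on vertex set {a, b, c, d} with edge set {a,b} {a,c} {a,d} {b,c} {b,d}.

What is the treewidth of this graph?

A width-2 tree decomposition is:
Bags: B1 = {a, b, c}  B2 = {a, b, d}
Tree: B1–B2
Every bag has size at most 3, so the width is 3 − 1 = 2 and tw(G) ≤ 2. On the other hand G contains the 3-clique {a, b, d}. A clique must lie in a single bag of any decomposition, so no decomposition can have width below 2. The upper and lower bounds meet at 2, so that is the treewidth.

2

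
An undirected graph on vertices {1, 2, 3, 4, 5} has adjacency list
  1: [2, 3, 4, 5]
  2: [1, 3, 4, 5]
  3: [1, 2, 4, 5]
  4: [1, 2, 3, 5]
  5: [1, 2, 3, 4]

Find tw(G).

A width-4 tree decomposition is:
Bags: B1 = {1, 2, 3, 4, 5}
Tree: (single bag)
A single bag containing all 5 vertices is trivially a valid decomposition of width 4. On the other hand G contains the 5-clique {1, 2, 3, 4, 5}. A clique must lie in a single bag of any decomposition, so no decomposition can have width below 4. Therefore the treewidth is 4.

4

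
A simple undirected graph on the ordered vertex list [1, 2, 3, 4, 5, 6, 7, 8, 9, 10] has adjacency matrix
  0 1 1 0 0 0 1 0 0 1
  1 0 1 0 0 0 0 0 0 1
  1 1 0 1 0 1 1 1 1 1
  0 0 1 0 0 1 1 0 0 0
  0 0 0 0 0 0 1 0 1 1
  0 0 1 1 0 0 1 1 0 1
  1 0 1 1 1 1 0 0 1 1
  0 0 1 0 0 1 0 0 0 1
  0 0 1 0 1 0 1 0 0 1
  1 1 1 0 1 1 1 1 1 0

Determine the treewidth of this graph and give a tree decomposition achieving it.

Treewidth 3.
One such decomposition:
Bags: B1 = {3, 7, 9, 10}  B2 = {3, 6, 7, 10}  B3 = {1, 3, 7, 10}  B4 = {3, 6, 8, 10}  B5 = {1, 2, 3, 10}  B6 = {5, 7, 9, 10}  B7 = {3, 4, 6, 7}
Tree: B1–B2, B2–B3, B2–B4, B3–B5, B1–B6, B2–B7

Every bag has size at most 4, so the width is 4 − 1 = 3 and tw(G) ≤ 3. For the lower bound, the 4 vertices {3, 6, 8, 10} are pairwise adjacent, and any tree decomposition puts a clique entirely inside one bag — forcing width ≥ 3. Combining the bounds, tw(G) = 3.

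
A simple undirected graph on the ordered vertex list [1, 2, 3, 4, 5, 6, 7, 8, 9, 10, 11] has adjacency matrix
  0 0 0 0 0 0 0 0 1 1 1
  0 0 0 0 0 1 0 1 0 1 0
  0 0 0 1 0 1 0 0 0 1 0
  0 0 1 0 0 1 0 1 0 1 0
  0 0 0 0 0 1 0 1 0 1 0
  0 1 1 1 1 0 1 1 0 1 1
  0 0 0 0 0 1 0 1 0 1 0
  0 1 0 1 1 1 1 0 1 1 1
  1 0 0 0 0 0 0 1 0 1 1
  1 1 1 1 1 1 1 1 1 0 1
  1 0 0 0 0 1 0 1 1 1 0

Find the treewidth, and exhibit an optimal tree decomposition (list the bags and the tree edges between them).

Treewidth 3.
One such decomposition:
Bags: B1 = {5, 6, 8, 10}  B2 = {6, 7, 8, 10}  B3 = {6, 8, 10, 11}  B4 = {4, 6, 8, 10}  B5 = {2, 6, 8, 10}  B6 = {8, 9, 10, 11}  B7 = {3, 4, 6, 10}  B8 = {1, 9, 10, 11}
Tree: B1–B2, B1–B3, B1–B4, B2–B5, B3–B6, B4–B7, B6–B8

The largest bag has 4 vertices, giving width 3; this decomposition certifies tw(G) ≤ 3. On the other hand G contains the 4-clique {1, 9, 10, 11}. A clique must lie in a single bag of any decomposition, so no decomposition can have width below 3. Hence tw(G) = 3 exactly.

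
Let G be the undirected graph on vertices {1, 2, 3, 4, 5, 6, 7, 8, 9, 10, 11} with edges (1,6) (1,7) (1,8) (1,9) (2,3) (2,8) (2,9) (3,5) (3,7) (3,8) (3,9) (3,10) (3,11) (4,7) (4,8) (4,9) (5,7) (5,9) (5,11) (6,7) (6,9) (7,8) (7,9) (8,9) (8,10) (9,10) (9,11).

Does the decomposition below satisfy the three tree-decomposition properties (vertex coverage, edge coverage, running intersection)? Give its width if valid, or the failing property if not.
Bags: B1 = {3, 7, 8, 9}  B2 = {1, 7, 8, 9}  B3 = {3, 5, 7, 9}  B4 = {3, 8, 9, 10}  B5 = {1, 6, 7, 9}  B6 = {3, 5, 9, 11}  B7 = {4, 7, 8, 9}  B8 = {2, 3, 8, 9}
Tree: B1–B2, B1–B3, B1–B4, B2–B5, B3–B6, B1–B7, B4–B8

Vertex coverage: the bags together contain {1, 2, 3, 4, 5, 6, 7, 8, 9, 10, 11}, the full vertex set. Edge coverage: each edge of G has both endpoints in at least one bag. Running intersection: for every vertex, the bags containing it form a connected subtree. All three properties hold, so this is a valid tree decomposition of width max|bag| − 1 = 3, and hence tw(G) ≤ 3.

Yes; width 3.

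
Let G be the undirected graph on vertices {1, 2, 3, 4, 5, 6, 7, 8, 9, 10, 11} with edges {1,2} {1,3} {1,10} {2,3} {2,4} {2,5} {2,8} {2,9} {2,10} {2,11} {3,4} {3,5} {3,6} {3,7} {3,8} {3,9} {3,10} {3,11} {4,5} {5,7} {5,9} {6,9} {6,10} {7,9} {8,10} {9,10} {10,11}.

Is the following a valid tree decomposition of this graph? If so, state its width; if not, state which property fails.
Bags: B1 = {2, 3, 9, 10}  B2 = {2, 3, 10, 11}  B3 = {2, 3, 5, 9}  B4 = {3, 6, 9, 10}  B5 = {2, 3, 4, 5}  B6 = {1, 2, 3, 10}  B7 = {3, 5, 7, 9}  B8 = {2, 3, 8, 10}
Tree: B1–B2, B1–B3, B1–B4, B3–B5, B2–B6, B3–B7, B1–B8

Yes; width 3.

Every vertex of G appears in some bag (union = {1, 2, 3, 4, 5, 6, 7, 8, 9, 10, 11}); every edge is covered by a bag; and for each vertex v the set of bags containing v is connected in the bag tree. The decomposition is therefore valid. The largest bag has 4 vertices, so the width is 3.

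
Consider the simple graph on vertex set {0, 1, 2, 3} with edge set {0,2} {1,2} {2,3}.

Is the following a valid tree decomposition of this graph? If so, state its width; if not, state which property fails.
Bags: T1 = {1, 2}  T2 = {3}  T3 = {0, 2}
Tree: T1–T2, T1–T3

A tree decomposition must satisfy three properties: every vertex lies in some bag; for every edge, both endpoints lie together in some bag; and for every vertex, the bags containing it form a connected subtree. Here edge (2,3) lies in no bag, so the decomposition is invalid.

No — edge (2,3) lies in no bag.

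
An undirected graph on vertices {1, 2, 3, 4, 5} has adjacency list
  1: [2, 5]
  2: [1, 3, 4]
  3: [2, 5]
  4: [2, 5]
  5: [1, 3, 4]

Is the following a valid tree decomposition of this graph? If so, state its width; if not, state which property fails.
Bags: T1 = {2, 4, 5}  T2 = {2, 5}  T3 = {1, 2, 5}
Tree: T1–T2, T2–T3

No — vertex 3 appears in no bag.

A tree decomposition must satisfy three properties: every vertex lies in some bag; for every edge, both endpoints lie together in some bag; and for every vertex, the bags containing it form a connected subtree. Here vertex 3 appears in no bag, so the decomposition is invalid.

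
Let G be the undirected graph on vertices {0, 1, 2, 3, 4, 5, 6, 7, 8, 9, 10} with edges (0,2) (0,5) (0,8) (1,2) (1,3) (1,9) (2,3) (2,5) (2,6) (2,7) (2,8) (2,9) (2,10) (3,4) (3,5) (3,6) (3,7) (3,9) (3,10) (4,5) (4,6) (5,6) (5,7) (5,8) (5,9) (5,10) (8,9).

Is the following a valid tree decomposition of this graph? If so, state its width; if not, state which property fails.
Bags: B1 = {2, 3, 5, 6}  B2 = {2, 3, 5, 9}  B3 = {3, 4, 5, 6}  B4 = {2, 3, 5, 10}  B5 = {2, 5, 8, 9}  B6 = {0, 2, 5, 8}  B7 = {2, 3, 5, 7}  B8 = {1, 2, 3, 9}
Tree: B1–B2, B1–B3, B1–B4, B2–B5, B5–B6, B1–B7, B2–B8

Yes; width 3.

Every vertex of G appears in some bag (union = {0, 1, 2, 3, 4, 5, 6, 7, 8, 9, 10}); every edge is covered by a bag; and for each vertex v the set of bags containing v is connected in the bag tree. The decomposition is therefore valid. The largest bag has 4 vertices, so the width is 3.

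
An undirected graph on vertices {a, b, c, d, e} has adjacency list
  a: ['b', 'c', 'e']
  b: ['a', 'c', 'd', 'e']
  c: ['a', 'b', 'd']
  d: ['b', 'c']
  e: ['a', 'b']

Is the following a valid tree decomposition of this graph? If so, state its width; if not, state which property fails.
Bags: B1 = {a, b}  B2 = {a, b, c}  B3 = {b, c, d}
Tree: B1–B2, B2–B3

A tree decomposition must satisfy three properties: every vertex lies in some bag; for every edge, both endpoints lie together in some bag; and for every vertex, the bags containing it form a connected subtree. Here vertex e appears in no bag, so the decomposition is invalid.

No — vertex e appears in no bag.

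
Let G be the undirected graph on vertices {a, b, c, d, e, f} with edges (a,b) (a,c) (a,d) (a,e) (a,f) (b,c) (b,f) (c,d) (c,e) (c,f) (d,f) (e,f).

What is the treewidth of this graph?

A width-3 tree decomposition is:
Bags: B1 = {a, b, c, f}  B2 = {a, c, d, f}  B3 = {a, c, e, f}
Tree: B1–B2, B2–B3
The largest bag has 4 vertices, giving width 3; this decomposition certifies tw(G) ≤ 3. Conversely, {a, c, d, f} is a clique of size 4, and the vertices of any clique must share a bag in every tree decomposition; so some bag has ≥ 4 vertices and tw(G) ≥ 3. Therefore the treewidth is 3.

3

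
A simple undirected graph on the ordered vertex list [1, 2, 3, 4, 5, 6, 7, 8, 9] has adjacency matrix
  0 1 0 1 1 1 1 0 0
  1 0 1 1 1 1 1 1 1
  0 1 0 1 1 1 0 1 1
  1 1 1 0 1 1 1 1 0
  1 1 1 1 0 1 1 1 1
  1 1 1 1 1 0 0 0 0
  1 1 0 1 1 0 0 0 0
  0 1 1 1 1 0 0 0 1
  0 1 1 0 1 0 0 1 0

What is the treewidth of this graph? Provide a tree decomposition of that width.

Treewidth 4.
One such decomposition:
Bags: B1 = {1, 2, 4, 5, 7}  B2 = {1, 2, 4, 5, 6}  B3 = {2, 3, 4, 5, 6}  B4 = {2, 3, 4, 5, 8}  B5 = {2, 3, 5, 8, 9}
Tree: B1–B2, B2–B3, B3–B4, B4–B5

Every bag has size at most 5, so the width is 5 − 1 = 4 and tw(G) ≤ 4. For the lower bound, the 5 vertices {2, 3, 5, 8, 9} are pairwise adjacent, and any tree decomposition puts a clique entirely inside one bag — forcing width ≥ 4. Therefore the treewidth is 4.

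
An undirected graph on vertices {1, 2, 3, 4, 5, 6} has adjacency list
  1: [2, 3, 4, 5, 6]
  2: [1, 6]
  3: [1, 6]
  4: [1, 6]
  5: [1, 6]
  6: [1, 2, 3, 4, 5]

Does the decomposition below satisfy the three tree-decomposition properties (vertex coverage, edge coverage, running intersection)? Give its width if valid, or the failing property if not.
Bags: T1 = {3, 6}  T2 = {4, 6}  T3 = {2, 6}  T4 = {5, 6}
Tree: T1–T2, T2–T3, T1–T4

No — vertex 1 appears in no bag.

A tree decomposition must satisfy three properties: every vertex lies in some bag; for every edge, both endpoints lie together in some bag; and for every vertex, the bags containing it form a connected subtree. Here vertex 1 appears in no bag, so the decomposition is invalid.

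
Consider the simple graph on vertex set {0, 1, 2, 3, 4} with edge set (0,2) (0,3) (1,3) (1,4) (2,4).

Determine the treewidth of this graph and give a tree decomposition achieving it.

Treewidth 2.
One optimal decomposition is:
Bags: B1 = {1, 2, 4}  B2 = {1, 2, 3}  B3 = {0, 2, 3}
Tree: B1–B2, B2–B3

Every bag has size at most 3, so the width is 3 − 1 = 2 and tw(G) ≤ 2. The edges 2–4–1–3–0–2 form a cycle, so G is not a tree and its treewidth is at least 2. Hence tw(G) = 2 exactly.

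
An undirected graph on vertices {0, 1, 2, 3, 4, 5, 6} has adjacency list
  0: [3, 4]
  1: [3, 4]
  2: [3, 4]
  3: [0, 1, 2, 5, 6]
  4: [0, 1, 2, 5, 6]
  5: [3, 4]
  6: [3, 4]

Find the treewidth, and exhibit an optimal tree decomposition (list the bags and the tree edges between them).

The largest bag has 3 vertices, giving width 2; this decomposition certifies tw(G) ≤ 2. For the lower bound, G contains the cycle 4–5–3–6–4, so G is not a forest; only forests have treewidth ≤ 1, hence tw(G) ≥ 2. Therefore the treewidth is 2.

Treewidth 2.
One such decomposition:
Bags: B1 = {3, 4, 5}  B2 = {3, 4, 6}  B3 = {0, 3, 4}  B4 = {1, 3, 4}  B5 = {2, 3, 4}
Tree: B1–B2, B2–B3, B3–B4, B4–B5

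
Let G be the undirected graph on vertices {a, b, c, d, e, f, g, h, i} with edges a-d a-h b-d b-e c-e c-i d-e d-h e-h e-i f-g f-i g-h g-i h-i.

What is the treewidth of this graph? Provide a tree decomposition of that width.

Every bag has size at most 3, so the width is 3 − 1 = 2 and tw(G) ≤ 2. Conversely, {d, e, h} is a clique of size 3, and the vertices of any clique must share a bag in every tree decomposition; so some bag has ≥ 3 vertices and tw(G) ≥ 2. Hence tw(G) = 2 exactly.

Treewidth 2.
One optimal decomposition is:
Bags: B1 = {d, e, h}  B2 = {b, d, e}  B3 = {a, d, h}  B4 = {e, h, i}  B5 = {c, e, i}  B6 = {g, h, i}  B7 = {f, g, i}
Tree: B1–B2, B1–B3, B1–B4, B4–B5, B4–B6, B6–B7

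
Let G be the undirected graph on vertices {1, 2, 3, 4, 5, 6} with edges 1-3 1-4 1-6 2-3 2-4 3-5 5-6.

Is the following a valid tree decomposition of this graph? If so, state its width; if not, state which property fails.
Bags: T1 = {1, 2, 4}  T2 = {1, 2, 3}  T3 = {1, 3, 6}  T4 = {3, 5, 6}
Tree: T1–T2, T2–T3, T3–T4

Yes; width 2.

Checking the three conditions: (i) the bags cover all of {1, 2, 3, 4, 5, 6}; (ii) for each edge, some bag contains both endpoints; (iii) the bags containing any fixed vertex form a subtree. All hold, so the decomposition is valid with width 3 − 1 = 2.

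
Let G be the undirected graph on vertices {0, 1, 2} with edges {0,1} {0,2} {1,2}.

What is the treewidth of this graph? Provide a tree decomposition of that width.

A single bag containing all 3 vertices is trivially a valid decomposition of width 2. For the lower bound, the 3 vertices {0, 1, 2} are pairwise adjacent, and any tree decomposition puts a clique entirely inside one bag — forcing width ≥ 2. Combining the bounds, tw(G) = 2.

Treewidth 2.
One optimal decomposition is:
Bags: B1 = {0, 1, 2}
Tree: (single bag)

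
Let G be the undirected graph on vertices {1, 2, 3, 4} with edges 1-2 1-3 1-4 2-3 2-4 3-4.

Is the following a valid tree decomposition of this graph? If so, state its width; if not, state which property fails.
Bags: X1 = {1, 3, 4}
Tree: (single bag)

A tree decomposition must satisfy three properties: every vertex lies in some bag; for every edge, both endpoints lie together in some bag; and for every vertex, the bags containing it form a connected subtree. Here vertex 2 appears in no bag, so the decomposition is invalid.

No — vertex 2 appears in no bag.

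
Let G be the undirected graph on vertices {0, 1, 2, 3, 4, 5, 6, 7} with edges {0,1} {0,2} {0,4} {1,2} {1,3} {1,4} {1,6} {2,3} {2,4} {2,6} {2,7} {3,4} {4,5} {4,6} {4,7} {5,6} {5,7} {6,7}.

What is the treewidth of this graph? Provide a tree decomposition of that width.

Treewidth 3.
Bags: B1 = {2, 4, 6, 7}  B2 = {1, 2, 4, 6}  B3 = {1, 2, 3, 4}  B4 = {4, 5, 6, 7}  B5 = {0, 1, 2, 4}
Tree: B1–B2, B2–B3, B1–B4, B3–B5

Each bag holds 4 vertices, so the decomposition has width 3, which upper-bounds the treewidth. Conversely, {0, 1, 2, 4} is a clique of size 4, and the vertices of any clique must share a bag in every tree decomposition; so some bag has ≥ 4 vertices and tw(G) ≥ 3. The upper and lower bounds meet at 3, so that is the treewidth.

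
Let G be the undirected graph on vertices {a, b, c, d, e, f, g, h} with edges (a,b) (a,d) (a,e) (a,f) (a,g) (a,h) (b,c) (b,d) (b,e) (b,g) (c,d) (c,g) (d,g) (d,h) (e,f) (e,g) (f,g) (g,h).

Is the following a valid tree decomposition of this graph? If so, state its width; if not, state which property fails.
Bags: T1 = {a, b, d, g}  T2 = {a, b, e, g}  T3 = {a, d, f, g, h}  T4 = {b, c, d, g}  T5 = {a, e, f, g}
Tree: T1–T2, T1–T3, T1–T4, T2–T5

A tree decomposition must satisfy three properties: every vertex lies in some bag; for every edge, both endpoints lie together in some bag; and for every vertex, the bags containing it form a connected subtree. Here bags containing vertex f are not connected in the tree, so the decomposition is invalid.

No — bags containing vertex f are not connected in the tree.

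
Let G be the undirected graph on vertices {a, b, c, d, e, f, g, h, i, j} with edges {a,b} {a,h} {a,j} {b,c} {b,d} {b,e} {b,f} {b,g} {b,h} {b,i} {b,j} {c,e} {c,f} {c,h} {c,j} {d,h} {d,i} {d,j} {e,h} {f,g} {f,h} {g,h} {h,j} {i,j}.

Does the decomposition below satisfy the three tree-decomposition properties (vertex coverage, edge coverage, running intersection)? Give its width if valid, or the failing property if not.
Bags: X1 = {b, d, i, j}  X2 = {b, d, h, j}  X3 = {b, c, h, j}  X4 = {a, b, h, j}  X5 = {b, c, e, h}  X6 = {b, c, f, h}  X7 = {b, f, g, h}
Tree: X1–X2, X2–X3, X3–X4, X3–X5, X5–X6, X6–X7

Vertex coverage: the bags together contain {a, b, c, d, e, f, g, h, i, j}, the full vertex set. Edge coverage: each edge of G has both endpoints in at least one bag. Running intersection: for every vertex, the bags containing it form a connected subtree. All three properties hold, so this is a valid tree decomposition of width max|bag| − 1 = 3, and hence tw(G) ≤ 3.

Yes; width 3.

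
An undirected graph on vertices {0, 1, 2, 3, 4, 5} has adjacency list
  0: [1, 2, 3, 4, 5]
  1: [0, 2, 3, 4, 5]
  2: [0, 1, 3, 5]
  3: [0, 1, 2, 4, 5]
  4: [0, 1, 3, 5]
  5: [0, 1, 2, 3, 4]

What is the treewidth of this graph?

A width-4 tree decomposition is:
Bags: B1 = {0, 1, 2, 3, 5}  B2 = {0, 1, 3, 4, 5}
Tree: B1–B2
Every bag has size at most 5, so the width is 5 − 1 = 4 and tw(G) ≤ 4. Conversely, {0, 1, 2, 3, 5} is a clique of size 5, and the vertices of any clique must share a bag in every tree decomposition; so some bag has ≥ 5 vertices and tw(G) ≥ 4. The upper and lower bounds meet at 4, so that is the treewidth.

4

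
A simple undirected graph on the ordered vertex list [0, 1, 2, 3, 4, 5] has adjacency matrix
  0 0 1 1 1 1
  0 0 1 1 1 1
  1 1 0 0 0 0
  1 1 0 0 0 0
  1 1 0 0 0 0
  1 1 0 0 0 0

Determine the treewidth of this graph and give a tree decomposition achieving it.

Each bag holds 3 vertices, so the decomposition has width 2, which upper-bounds the treewidth. For the lower bound, G contains the cycle 3–1–5–0–3, so G is not a forest; only forests have treewidth ≤ 1, hence tw(G) ≥ 2. The upper and lower bounds meet at 2, so that is the treewidth.

Treewidth 2.
One optimal decomposition is:
Bags: B1 = {0, 1, 3}  B2 = {0, 1, 5}  B3 = {0, 1, 2}  B4 = {0, 1, 4}
Tree: B1–B2, B2–B3, B3–B4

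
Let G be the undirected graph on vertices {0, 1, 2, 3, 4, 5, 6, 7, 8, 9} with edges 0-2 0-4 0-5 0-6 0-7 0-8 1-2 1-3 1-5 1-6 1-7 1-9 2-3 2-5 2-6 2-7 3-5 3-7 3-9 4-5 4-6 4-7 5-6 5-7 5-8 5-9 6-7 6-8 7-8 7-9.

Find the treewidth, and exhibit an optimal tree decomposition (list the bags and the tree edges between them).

Treewidth 4.
Bags: B1 = {0, 2, 5, 6, 7}  B2 = {1, 2, 5, 6, 7}  B3 = {0, 4, 5, 6, 7}  B4 = {0, 5, 6, 7, 8}  B5 = {1, 2, 3, 5, 7}  B6 = {1, 3, 5, 7, 9}
Tree: B1–B2, B1–B3, B3–B4, B2–B5, B5–B6

Each bag holds 5 vertices, so the decomposition has width 4, which upper-bounds the treewidth. On the other hand G contains the 5-clique {1, 3, 5, 7, 9}. A clique must lie in a single bag of any decomposition, so no decomposition can have width below 4. The upper and lower bounds meet at 4, so that is the treewidth.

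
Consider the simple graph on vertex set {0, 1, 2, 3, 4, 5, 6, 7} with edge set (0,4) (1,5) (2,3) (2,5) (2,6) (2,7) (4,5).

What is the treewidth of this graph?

A width-1 tree decomposition is:
Bags: B1 = {2, 5}  B2 = {4, 5}  B3 = {2, 6}  B4 = {2, 7}  B5 = {2, 3}  B6 = {0, 4}  B7 = {1, 5}
Tree: B1–B2, B1–B3, B1–B4, B3–B5, B2–B6, B2–B7
Each bag holds 2 vertices, so the decomposition has width 1, which upper-bounds the treewidth. Any graph with an edge has treewidth ≥ 1, and G has the edge 5–2. Combining the bounds, tw(G) = 1.

1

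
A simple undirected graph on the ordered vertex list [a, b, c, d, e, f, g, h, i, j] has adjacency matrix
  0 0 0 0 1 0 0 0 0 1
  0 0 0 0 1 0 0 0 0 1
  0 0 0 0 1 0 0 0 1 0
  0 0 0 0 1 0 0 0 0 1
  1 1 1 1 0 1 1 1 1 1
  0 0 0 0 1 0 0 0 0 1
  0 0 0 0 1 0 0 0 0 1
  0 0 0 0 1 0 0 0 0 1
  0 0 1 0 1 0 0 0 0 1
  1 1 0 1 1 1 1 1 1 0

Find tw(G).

2

A width-2 tree decomposition is:
Bags: B1 = {a, e, j}  B2 = {e, g, j}  B3 = {e, h, j}  B4 = {d, e, j}  B5 = {e, i, j}  B6 = {c, e, i}  B7 = {e, f, j}  B8 = {b, e, j}
Tree: B1–B2, B1–B3, B3–B4, B3–B5, B5–B6, B1–B7, B2–B8
Every bag has size at most 3, so the width is 3 − 1 = 2 and tw(G) ≤ 2. For the lower bound, the 3 vertices {d, e, j} are pairwise adjacent, and any tree decomposition puts a clique entirely inside one bag — forcing width ≥ 2. Therefore the treewidth is 2.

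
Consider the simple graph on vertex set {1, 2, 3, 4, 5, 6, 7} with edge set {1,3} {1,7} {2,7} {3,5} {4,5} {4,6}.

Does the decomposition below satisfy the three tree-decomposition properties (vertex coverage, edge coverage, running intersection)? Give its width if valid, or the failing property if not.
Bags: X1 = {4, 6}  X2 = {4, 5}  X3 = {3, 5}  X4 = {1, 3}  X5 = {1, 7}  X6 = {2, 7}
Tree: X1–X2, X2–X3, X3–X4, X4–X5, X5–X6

Yes; width 1.

Vertex coverage: the bags together contain {1, 2, 3, 4, 5, 6, 7}, the full vertex set. Edge coverage: each edge of G has both endpoints in at least one bag. Running intersection: for every vertex, the bags containing it form a connected subtree. All three properties hold, so this is a valid tree decomposition of width max|bag| − 1 = 1, and hence tw(G) ≤ 1.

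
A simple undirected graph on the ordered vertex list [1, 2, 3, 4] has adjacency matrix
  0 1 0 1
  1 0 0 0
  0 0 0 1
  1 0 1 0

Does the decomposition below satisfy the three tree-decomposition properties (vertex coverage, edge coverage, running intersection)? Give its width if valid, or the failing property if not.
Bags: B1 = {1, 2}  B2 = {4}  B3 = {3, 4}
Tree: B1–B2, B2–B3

A tree decomposition must satisfy three properties: every vertex lies in some bag; for every edge, both endpoints lie together in some bag; and for every vertex, the bags containing it form a connected subtree. Here edge (1,4) lies in no bag, so the decomposition is invalid.

No — edge (1,4) lies in no bag.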